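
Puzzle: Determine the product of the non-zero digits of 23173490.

4536

2×3×1×7×3×4×9 = 4536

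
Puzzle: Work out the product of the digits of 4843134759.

1451520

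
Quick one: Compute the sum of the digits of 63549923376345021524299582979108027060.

167

6+3+5+4+9+9+2+3+3+7+6+3+4+5+0+2+1+5+2+4+2+9+9+5+8+2+9+7+9+1+0+8+0+2+7+0+6+0 = 167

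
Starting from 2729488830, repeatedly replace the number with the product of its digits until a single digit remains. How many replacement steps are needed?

2729488830 → 0 (1 step)

1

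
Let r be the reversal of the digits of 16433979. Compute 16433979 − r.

-81499482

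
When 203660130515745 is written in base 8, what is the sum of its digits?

64

203660130515745 in base 8 is 5623512156775441.
Digit sum: 5+6+2+3+5+1+2+1+5+6+7+7+5+4+4+1 = 64.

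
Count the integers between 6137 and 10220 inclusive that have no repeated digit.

1942

The integers in [6137, 10220] that have no repeated digit: 6137, 6138, 6139, 6140, 6142, 6143, …, 9875, 9876.
1942 qualify.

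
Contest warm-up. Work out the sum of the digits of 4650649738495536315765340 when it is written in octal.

4650649738495536315765340 in base 8 is 1730640350752065406105011134.
Digit sum: 1+7+3+0+6+4+0+3+5+0+7+5+2+0+6+5+4+0+6+1+0+5+0+1+1+1+3+4 = 80.

80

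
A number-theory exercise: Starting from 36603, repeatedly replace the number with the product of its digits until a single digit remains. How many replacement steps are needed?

36603 → 0 (1 step)

1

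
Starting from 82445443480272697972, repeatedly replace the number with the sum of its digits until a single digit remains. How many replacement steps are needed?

82445443480272697972 → 97 → 16 → 7 (3 steps)

3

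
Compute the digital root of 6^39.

9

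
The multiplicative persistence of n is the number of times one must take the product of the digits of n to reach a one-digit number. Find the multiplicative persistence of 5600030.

1

5600030 → 0 (1 step)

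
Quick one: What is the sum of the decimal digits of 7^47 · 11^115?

701

7^47 · 11^115 = 3018329677203652219750850556773480083421264215591695353994764310397186303984780047907462283403635038921846986524443731337000769823994050901353862736513490781493
Sum of its 160 digits: 701.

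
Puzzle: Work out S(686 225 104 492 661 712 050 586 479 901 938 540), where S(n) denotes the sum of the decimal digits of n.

155

6+8+6+2+2+5+1+0+4+4+9+2+6+6+1+7+1+2+0+5+0+5+8+6+4+7+9+9+0+1+9+3+8+5+4+0 = 155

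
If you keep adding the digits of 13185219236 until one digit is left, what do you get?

1+3+1+8+5+2+1+9+2+3+6 = 41
4+1 = 5
(Equivalently, 13185219236 mod 9 = 5.)

5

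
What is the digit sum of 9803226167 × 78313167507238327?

125

9803226167 × 78313167507238327 = 767721692927612929151702609
Sum of its 27 digits: 125.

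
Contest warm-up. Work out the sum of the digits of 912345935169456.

72

9+1+2+3+4+5+9+3+5+1+6+9+4+5+6 = 72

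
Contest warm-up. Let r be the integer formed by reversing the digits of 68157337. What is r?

73375186

Reversing 68157337 gives 73375186.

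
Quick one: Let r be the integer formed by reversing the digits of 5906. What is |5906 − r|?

Reverse of 5906 is 6095.
|5906 − 6095| = 189

189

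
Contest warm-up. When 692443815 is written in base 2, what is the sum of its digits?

16

692443815 in base 2 is 101001010001011101101010100111.
Digit sum: 1+0+1+0+0+1+0+1+0+0+0+1+0+1+1+1+0+1+1+0+1+0+1+0+1+0+0+1+1+1 = 16.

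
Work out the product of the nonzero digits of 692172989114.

3919104

6×9×2×1×7×2×9×8×9×1×1×4 = 3919104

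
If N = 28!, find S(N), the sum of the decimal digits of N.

90

28! = 304888344611713860501504000000
Sum of its 30 digits: 90.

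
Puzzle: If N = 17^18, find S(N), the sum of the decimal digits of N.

91

17^18 = 14063084452067724991009
Sum of its 23 digits: 91.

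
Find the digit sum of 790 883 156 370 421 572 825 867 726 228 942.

7+9+0+8+8+3+1+5+6+3+7+0+4+2+1+5+7+2+8+2+5+8+6+7+7+2+6+2+2+8+9+4+2 = 156

156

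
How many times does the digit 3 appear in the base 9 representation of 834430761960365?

834430761960365 in base 9 is 4042423574476162.
The digit 3 appears 1 time.

1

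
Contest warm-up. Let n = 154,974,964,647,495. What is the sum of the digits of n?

84

1+5+4+9+7+4+9+6+4+6+4+7+4+9+5 = 84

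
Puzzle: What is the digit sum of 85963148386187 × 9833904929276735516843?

151

85963148386187 × 9833904929276735516843 = 845353428651071791113825960807047641
Sum of its 36 digits: 151.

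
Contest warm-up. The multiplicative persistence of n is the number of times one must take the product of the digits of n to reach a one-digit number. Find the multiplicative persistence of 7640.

1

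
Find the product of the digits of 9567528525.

7560000

9×5×6×7×5×2×8×5×2×5 = 7560000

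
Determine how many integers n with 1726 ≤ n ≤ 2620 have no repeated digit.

451

The integers in [1726, 2620] that have no repeated digit: 1726, 1728, 1729, 1730, 1732, 1734, …, 2618, 2619.
451 qualify.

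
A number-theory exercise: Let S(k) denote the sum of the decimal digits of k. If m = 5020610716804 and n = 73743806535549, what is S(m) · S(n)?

2760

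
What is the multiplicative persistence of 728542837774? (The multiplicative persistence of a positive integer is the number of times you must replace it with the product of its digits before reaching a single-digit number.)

2

728542837774 → 147517440 → 0 (2 steps)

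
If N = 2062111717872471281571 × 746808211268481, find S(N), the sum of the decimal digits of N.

126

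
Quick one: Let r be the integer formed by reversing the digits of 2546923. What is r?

Reversing 2546923 gives 3296452.

3296452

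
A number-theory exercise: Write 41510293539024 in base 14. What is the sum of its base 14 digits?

76

41510293539024 in base 14 is A37174C793B2.
Digit sum: 10+3+7+1+7+4+12+7+9+3+11+2 = 76.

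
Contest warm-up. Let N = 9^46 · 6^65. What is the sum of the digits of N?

477

9^46 · 6^65 = 29852912576879790799147036128675888146034271978186798128133138906179865357363056456711448559616
Sum of its 95 digits: 477.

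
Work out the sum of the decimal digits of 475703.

26

4+7+5+7+0+3 = 26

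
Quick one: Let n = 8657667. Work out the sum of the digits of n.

8+6+5+7+6+6+7 = 45

45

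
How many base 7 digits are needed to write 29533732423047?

16

29533732423047 in base 7 is 6135512264362326, which has 16 digits.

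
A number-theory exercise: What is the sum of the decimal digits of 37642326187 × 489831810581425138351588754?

37642326187 × 489831810581425138351588754 = 18438408790674803181152107367748900998
Sum of its 38 digits: 176.

176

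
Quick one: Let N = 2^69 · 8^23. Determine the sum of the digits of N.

190

2^69 · 8^23 = 348449143727040986586495598010130648530944
Sum of its 42 digits: 190.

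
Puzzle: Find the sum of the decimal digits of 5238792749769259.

5+2+3+8+7+9+2+7+4+9+7+6+9+2+5+9 = 94

94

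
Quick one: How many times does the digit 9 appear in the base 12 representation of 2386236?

2386236 in base 12 is 970B10.
The digit 9 appears 1 time.

1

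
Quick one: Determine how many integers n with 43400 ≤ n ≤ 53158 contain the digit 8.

3388

The integers in [43400, 53158] that contain the digit 8: 43408, 43418, 43428, 43438, 43448, 43458, …, 53148, 53158.
3388 qualify.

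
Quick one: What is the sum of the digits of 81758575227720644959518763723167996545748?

216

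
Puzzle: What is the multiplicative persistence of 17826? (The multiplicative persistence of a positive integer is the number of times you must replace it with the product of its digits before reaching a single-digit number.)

17826 → 672 → 84 → 32 → 6 (4 steps)

4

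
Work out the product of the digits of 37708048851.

3×7×7×0×8×0×4×8×8×5×1 = 0

0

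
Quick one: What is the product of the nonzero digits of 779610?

2646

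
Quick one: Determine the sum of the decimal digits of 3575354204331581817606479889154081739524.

181

3+5+7+5+3+5+4+2+0+4+3+3+1+5+8+1+8+1+7+6+0+6+4+7+9+8+8+9+1+5+4+0+8+1+7+3+9+5+2+4 = 181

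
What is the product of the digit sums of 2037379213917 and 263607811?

S(2037379213917) = 2+0+3+7+3+7+9+2+1+3+9+1+7 = 54.
S(263607811) = 2+6+3+6+0+7+8+1+1 = 34.
54 · 34 = 1836.

1836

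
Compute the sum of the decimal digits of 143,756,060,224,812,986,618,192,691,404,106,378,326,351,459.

188

1+4+3+7+5+6+0+6+0+2+2+4+8+1+2+9+8+6+6+1+8+1+9+2+6+9+1+4+0+4+1+0+6+3+7+8+3+2+6+3+5+1+4+5+9 = 188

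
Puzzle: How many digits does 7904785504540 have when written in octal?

7904785504540 in base 8 is 163017173514434, which has 15 digits.

15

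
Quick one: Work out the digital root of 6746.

5

6+7+4+6 = 23
2+3 = 5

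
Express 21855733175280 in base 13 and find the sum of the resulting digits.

96

21855733175280 in base 13 is C26CA9CB0C64.
Digit sum: 12+2+6+12+10+9+12+11+0+12+6+4 = 96.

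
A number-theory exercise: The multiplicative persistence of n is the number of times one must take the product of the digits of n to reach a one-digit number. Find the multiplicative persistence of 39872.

2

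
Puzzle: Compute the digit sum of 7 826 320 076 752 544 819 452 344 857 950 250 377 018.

7+8+2+6+3+2+0+0+7+6+7+5+2+5+4+4+8+1+9+4+5+2+3+4+4+8+5+7+9+5+0+2+5+0+3+7+7+0+1+8 = 175

175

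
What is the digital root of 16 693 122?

3

1+6+6+9+3+1+2+2 = 30
3+0 = 3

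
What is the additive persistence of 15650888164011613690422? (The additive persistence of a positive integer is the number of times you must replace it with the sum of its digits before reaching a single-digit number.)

15650888164011613690422 → 87 → 15 → 6 (3 steps)

3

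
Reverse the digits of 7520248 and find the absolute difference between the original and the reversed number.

900009

Reverse of 7520248 is 8420257.
|7520248 − 8420257| = 900009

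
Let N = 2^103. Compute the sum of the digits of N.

2^103 = 10141204801825835211973625643008
Sum of its 32 digits: 110.

110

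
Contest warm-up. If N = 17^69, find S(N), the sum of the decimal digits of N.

17^69 = 7961145753492658188015880378976844387030440651052782229932477774154576998240582422097
Sum of its 85 digits: 404.

404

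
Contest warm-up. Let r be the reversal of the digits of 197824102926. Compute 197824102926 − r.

-431377325865

Reverse of 197824102926 is 629201428791.
197824102926 − 629201428791 = -431377325865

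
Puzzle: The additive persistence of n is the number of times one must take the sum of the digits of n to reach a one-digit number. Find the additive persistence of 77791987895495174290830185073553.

77791987895495174290830185073553 → 166 → 13 → 4 (3 steps)

3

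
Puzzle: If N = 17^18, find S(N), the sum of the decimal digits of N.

91

17^18 = 14063084452067724991009
Sum of its 23 digits: 91.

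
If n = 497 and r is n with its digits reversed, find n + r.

Reverse of 497 is 794.
497 + 794 = 1291

1291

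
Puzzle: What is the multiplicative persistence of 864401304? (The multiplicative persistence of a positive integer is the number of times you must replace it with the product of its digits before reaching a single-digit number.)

1

864401304 → 0 (1 step)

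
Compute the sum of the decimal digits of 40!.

189

40! = 815915283247897734345611269596115894272000000000
Sum of its 48 digits: 189.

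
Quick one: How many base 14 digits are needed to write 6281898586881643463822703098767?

6281898586881643463822703098767 in base 14 is 9D85C6770DA41D5D9CA62B716C7, which has 27 digits.

27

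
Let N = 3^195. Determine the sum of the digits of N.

3^195 = 1093061682616768598101980749118434678309602685816438255039403134728775682721408160470718926107
Sum of its 94 digits: 414.

414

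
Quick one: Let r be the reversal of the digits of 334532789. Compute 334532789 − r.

-652702644

Reverse of 334532789 is 987235433.
334532789 − 987235433 = -652702644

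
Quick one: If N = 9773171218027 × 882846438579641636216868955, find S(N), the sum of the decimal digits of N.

175

9773171218027 × 882846438579641636216868955 = 8628209403464195293670780401261592651785
Sum of its 40 digits: 175.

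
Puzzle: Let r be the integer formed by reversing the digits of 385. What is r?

Reversing 385 gives 583.

583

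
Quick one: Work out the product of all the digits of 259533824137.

5443200

2×5×9×5×3×3×8×2×4×1×3×7 = 5443200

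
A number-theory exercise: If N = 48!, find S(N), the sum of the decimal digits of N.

48! = 12413915592536072670862289047373375038521486354677760000000000
Sum of its 62 digits: 234.

234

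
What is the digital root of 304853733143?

8

3+0+4+8+5+3+7+3+3+1+4+3 = 44
4+4 = 8
(Equivalently, 304853733143 mod 9 = 8.)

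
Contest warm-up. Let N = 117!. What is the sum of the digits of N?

117! = 3969937160808720895401959629498630647790406360168322301129748464310422041758630649341780708631240196854767624444057168110272995649603642560353748940315749184568295424000000000000000000000000000
Sum of its 193 digits: 738.

738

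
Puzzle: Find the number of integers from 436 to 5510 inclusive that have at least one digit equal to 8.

1372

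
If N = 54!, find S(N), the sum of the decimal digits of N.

54! = 230843697339241380472092742683027581083278564571807941132288000000000000
Sum of its 72 digits: 261.

261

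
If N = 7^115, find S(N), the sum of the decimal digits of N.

7^115 = 15355876181909280421724151687580911741041895655149613132104515881830657073678671819100413262089943
Sum of its 98 digits: 412.

412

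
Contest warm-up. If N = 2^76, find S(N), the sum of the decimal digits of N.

106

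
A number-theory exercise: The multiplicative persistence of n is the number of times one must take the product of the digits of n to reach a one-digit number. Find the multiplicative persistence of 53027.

1

53027 → 0 (1 step)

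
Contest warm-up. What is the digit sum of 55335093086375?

5+5+3+3+5+0+9+3+0+8+6+3+7+5 = 62

62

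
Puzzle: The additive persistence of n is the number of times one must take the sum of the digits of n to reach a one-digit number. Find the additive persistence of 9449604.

9449604 → 36 → 9 (2 steps)

2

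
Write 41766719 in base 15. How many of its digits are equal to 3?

1

41766719 in base 15 is 3A004CE.
The digit 3 appears 1 time.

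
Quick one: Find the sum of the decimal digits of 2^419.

572

2^419 = 1353842624082429130653522550851115089568572790710847937094960732721983060451965636249987502980536903367866802227247837807116288
Sum of its 127 digits: 572.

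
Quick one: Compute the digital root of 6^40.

The digital root of n equals n mod 9 (or 9 when 9 | n), so we need 6^40 mod 9.
6^40 ≡ 0 (mod 9), so the digital root is 9.

9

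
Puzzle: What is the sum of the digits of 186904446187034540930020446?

102

1+8+6+9+0+4+4+4+6+1+8+7+0+3+4+5+4+0+9+3+0+0+2+0+4+4+6 = 102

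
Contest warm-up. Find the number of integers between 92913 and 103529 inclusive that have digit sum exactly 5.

The integers in [92913, 103529] that have digit sum exactly 5: 100004, 100013, 100022, 100031, 100040, 100103, …, 103010, 103100.
34 qualify.

34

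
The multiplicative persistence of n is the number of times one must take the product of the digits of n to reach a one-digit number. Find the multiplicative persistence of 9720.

9720 → 0 (1 step)

1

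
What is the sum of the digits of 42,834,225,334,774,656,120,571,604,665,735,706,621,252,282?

4+2+8+3+4+2+2+5+3+3+4+7+7+4+6+5+6+1+2+0+5+7+1+6+0+4+6+6+5+7+3+5+7+0+6+6+2+1+2+5+2+2+8+2 = 176

176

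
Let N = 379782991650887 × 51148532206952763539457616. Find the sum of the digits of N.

146

379782991650887 × 51148532206952763539457616 = 19425342580108266215317823324116405305392
Sum of its 41 digits: 146.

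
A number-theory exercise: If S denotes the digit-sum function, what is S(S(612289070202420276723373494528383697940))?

First digit sum: 166.
1+6+6 = 13.

13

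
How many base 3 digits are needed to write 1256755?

13

1256755 in base 3 is 2100211221111, which has 13 digits.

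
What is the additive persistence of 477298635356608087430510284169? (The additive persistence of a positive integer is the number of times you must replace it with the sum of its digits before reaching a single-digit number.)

477298635356608087430510284169 → 137 → 11 → 2 (3 steps)

3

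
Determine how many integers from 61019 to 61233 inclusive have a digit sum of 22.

The integers in [61019, 61233] that have a digit sum of 22: 61069, 61078, 61087, 61096, 61159, 61168, 61177, 61186, 61195.
9 qualify.

9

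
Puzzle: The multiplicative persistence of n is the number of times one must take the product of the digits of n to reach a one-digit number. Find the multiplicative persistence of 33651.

33651 → 270 → 0 (2 steps)

2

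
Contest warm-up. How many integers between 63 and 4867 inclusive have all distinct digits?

2626

The integers in [63, 4867] that have all distinct digits: 63, 64, 65, 67, 68, 69, …, 4865, 4867.
2626 qualify.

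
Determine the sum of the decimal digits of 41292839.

38

4+1+2+9+2+8+3+9 = 38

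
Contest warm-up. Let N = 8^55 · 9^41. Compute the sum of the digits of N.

441

8^55 · 9^41 = 62214579705896839065660420650339845534077187494850209696699651903218963981432600697765888
Sum of its 89 digits: 441.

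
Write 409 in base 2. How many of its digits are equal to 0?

4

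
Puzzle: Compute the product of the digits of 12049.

0

1×2×0×4×9 = 0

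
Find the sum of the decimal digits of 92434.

22

9+2+4+3+4 = 22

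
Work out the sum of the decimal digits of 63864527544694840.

85

6+3+8+6+4+5+2+7+5+4+4+6+9+4+8+4+0 = 85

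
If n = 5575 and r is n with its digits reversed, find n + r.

11330

Reverse of 5575 is 5755.
5575 + 5755 = 11330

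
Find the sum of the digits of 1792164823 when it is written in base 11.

63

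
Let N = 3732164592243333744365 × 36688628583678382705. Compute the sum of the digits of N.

161

3732164592243333744365 × 36688628583678382705 = 136928000537971150416309408948515107207325
Sum of its 42 digits: 161.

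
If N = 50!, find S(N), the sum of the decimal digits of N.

216

50! = 30414093201713378043612608166064768844377641568960512000000000000
Sum of its 65 digits: 216.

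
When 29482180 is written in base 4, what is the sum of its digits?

16

29482180 in base 4 is 1300131303010.
Digit sum: 1+3+0+0+1+3+1+3+0+3+0+1+0 = 16.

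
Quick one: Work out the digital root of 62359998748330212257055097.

6+2+3+5+9+9+9+8+7+4+8+3+3+0+2+1+2+2+5+7+0+5+5+0+9+7 = 121
1+2+1 = 4
(Equivalently, 62359998748330212257055097 mod 9 = 4.)

4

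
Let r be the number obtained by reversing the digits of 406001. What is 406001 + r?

506605

Reverse of 406001 is 100604.
406001 + 100604 = 506605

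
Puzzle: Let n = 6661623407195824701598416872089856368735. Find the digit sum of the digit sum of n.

16

First digit sum: 196.
1+9+6 = 16.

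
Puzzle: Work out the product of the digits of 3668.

864

3×6×6×8 = 864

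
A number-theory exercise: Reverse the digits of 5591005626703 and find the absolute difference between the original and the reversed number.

Reverse of 5591005626703 is 3076265001955.
|5591005626703 − 3076265001955| = 2514740624748

2514740624748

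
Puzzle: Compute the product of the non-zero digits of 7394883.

7×3×9×4×8×8×3 = 145152

145152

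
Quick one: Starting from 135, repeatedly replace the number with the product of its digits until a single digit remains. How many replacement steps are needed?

2

135 → 15 → 5 (2 steps)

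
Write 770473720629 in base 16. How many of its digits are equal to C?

1

770473720629 in base 16 is B363CFFB35.
The digit C appears 1 time.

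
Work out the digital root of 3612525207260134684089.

3+6+1+2+5+2+5+2+0+7+2+6+0+1+3+4+6+8+4+0+8+9 = 84
8+4 = 12
1+2 = 3

3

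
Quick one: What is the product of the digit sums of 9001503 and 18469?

S(9001503) = 9+0+0+1+5+0+3 = 18.
S(18469) = 1+8+4+6+9 = 28.
18 · 28 = 504.

504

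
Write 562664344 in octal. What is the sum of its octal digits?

562664344 in base 8 is 4142311630.
Digit sum: 4+1+4+2+3+1+1+6+3+0 = 25.

25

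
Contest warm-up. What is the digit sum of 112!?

765

112! = 197450685722107402353682037275992488341277868034975337796656295094902858969771811440894224355027779366597957338237853638272334919686385621811850780464277094400000000000000000000000000
Sum of its 183 digits: 765.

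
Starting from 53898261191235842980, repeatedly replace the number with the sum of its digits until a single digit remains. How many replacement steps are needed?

3

53898261191235842980 → 94 → 13 → 4 (3 steps)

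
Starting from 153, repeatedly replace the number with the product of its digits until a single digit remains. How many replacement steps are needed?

2

153 → 15 → 5 (2 steps)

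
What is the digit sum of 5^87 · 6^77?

207

5^87 · 6^77 = 5346094813886932990309722591376710706054687500000000000000000000000000000000000000000000000000000000000000000000000000000
Sum of its 121 digits: 207.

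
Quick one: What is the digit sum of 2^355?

524

2^355 = 73391955711682288371546268649666782105490079653384995959602842860381532034831513858240593699524021969747968
Sum of its 107 digits: 524.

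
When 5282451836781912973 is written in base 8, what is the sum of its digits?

82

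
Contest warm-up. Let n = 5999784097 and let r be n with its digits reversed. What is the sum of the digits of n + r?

Reversal of 5999784097 is 7904879995; 5999784097 + 7904879995 = 13904664092.
Digit sum of 13904664092: 1+3+9+0+4+6+6+4+0+9+2 = 44.

44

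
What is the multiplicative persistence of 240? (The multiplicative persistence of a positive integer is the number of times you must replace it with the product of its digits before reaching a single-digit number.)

240 → 0 (1 step)

1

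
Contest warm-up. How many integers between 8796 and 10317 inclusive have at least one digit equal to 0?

The integers in [8796, 10317] that have at least one digit equal to 0: 8800, 8801, 8802, 8803, 8804, 8805, …, 10316, 10317.
627 qualify.

627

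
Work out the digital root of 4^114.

1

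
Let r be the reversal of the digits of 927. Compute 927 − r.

198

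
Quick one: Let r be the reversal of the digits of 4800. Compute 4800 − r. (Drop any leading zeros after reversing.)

4716

Reverse of 4800 is 84.
4800 − 84 = 4716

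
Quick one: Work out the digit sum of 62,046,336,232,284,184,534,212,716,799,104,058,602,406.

156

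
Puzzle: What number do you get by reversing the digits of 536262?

262635

Reversing 536262 gives 262635.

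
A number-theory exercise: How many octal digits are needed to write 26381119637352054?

26381119637352054 in base 8 is 1355627642060567166, which has 19 digits.

19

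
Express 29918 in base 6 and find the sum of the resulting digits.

29918 in base 6 is 350302.
Digit sum: 3+5+0+3+0+2 = 13.

13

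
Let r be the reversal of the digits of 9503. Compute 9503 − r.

6444

Reverse of 9503 is 3059.
9503 − 3059 = 6444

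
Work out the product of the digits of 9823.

432

9×8×2×3 = 432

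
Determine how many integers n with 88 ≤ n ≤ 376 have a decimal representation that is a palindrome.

30

The integers in [88, 376] that have a decimal representation that is a palindrome: 88, 99, 101, 111, 121, 131, …, 363, 373.
30 qualify.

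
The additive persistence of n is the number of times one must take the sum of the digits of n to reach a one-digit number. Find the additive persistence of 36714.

36714 → 21 → 3 (2 steps)

2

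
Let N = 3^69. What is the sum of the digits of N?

153

3^69 = 834385168331080533771857328695283
Sum of its 33 digits: 153.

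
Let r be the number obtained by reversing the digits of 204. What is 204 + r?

606

Reverse of 204 is 402.
204 + 402 = 606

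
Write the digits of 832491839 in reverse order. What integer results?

Reversing 832491839 gives 938194238.

938194238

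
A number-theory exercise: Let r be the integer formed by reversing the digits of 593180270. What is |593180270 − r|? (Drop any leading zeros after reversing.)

521098875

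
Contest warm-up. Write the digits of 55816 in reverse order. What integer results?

Reversing 55816 gives 61855.

61855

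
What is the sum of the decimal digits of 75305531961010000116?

54

7+5+3+0+5+5+3+1+9+6+1+0+1+0+0+0+0+1+1+6 = 54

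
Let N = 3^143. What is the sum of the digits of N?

3^143 = 169176262018805200239918053247232118969580750063887962421209147371627
Sum of its 69 digits: 288.

288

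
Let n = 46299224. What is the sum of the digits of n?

4+6+2+9+9+2+2+4 = 38

38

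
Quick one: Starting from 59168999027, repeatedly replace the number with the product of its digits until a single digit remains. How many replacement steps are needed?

1

59168999027 → 0 (1 step)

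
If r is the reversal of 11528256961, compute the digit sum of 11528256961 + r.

Reversal of 11528256961 is 16965282511; 11528256961 + 16965282511 = 28493539472.
Digit sum of 28493539472: 2+8+4+9+3+5+3+9+4+7+2 = 56.

56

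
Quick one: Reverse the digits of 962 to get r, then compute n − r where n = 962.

Reverse of 962 is 269.
962 − 269 = 693

693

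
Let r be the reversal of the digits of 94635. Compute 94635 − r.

40986

Reverse of 94635 is 53649.
94635 − 53649 = 40986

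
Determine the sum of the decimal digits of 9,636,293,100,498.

60

9+6+3+6+2+9+3+1+0+0+4+9+8 = 60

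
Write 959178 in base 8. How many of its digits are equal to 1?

2

959178 in base 8 is 3521312.
The digit 1 appears 2 times.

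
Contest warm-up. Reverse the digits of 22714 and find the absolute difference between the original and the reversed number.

19008

Reverse of 22714 is 41722.
|22714 − 41722| = 19008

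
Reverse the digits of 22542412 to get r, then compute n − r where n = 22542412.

Reverse of 22542412 is 21424522.
22542412 − 21424522 = 1117890

1117890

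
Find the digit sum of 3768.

24

3+7+6+8 = 24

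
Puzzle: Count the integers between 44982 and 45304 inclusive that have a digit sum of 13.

13

The integers in [44982, 45304] that have a digit sum of 13: 45004, 45013, 45022, 45031, 45040, 45103, …, 45220, 45301.
13 qualify.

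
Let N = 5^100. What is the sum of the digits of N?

283

5^100 = 7888609052210118054117285652827862296732064351090230047702789306640625
Sum of its 70 digits: 283.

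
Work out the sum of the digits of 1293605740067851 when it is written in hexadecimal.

106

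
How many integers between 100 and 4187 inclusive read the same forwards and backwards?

122

The integers in [100, 4187] that read the same forwards and backwards: 101, 111, 121, 131, 141, 151, …, 4004, 4114.
122 qualify.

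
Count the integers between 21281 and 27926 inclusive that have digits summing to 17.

439

The integers in [21281, 27926] that have digits summing to 17: 21284, 21293, 21329, 21338, 21347, 21356, …, 27710, 27800.
439 qualify.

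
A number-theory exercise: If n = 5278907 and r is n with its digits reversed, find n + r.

12377632

Reverse of 5278907 is 7098725.
5278907 + 7098725 = 12377632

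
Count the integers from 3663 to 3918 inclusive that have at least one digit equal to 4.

The integers in [3663, 3918] that have at least one digit equal to 4: 3664, 3674, 3684, 3694, 3704, 3714, …, 3904, 3914.
44 qualify.

44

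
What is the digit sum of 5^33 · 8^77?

5^33 · 8^77 = 401734511064747568885490523085290650630550748445698208825344000000000000000000000000000000000
Sum of its 93 digits: 262.

262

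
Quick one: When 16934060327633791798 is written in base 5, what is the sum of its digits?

16934060327633791798 in base 5 is 2114023122123401443222314143.
Digit sum: 2+1+1+4+0+2+3+1+2+2+1+2+3+4+0+1+4+4+3+2+2+2+3+1+4+1+4+3 = 62.

62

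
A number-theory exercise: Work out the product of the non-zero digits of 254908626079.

13063680

2×5×4×9×8×6×2×6×7×9 = 13063680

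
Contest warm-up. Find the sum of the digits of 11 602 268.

26

1+1+6+0+2+2+6+8 = 26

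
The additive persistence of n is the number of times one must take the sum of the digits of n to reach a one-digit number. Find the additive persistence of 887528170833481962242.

3

887528170833481962242 → 98 → 17 → 8 (3 steps)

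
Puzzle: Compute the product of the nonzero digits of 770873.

8232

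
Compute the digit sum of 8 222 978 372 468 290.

79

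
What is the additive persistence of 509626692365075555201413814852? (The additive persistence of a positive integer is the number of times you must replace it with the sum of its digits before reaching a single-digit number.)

2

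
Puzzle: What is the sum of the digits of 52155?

18

5+2+1+5+5 = 18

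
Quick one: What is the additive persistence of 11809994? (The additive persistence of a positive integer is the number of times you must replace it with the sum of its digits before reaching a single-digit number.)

2

11809994 → 41 → 5 (2 steps)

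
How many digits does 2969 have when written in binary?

12

2969 in base 2 is 101110011001, which has 12 digits.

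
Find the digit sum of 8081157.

8+0+8+1+1+5+7 = 30

30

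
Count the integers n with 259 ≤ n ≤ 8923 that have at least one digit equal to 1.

The integers in [259, 8923] that have at least one digit equal to 1: 261, 271, 281, 291, 301, 310, …, 8919, 8921.
3027 qualify.

3027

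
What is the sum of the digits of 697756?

40

6+9+7+7+5+6 = 40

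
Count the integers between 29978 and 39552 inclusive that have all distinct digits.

2880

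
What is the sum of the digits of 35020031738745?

48

3+5+0+2+0+0+3+1+7+3+8+7+4+5 = 48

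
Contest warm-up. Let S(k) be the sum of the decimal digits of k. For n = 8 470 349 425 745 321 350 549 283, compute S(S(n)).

8

First digit sum: 107.
1+0+7 = 8.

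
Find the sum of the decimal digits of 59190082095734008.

5+9+1+9+0+0+8+2+0+9+5+7+3+4+0+0+8 = 70

70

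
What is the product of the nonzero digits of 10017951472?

17640

1×1×7×9×5×1×4×7×2 = 17640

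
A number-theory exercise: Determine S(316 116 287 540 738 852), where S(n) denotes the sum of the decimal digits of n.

77

3+1+6+1+1+6+2+8+7+5+4+0+7+3+8+8+5+2 = 77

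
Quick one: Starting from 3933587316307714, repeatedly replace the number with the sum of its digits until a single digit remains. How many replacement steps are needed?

2

3933587316307714 → 70 → 7 (2 steps)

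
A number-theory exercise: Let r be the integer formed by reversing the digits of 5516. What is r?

6155

Reversing 5516 gives 6155.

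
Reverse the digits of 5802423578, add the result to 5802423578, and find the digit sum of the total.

Reversal of 5802423578 is 8753242085; 5802423578 + 8753242085 = 14555665663.
Digit sum of 14555665663: 1+4+5+5+5+6+6+5+6+6+3 = 52.

52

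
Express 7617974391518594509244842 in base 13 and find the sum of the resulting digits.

7617974391518594509244842 in base 13 is 24AAC244BA8617A06A76903.
Digit sum: 2+4+10+10+12+2+4+4+11+10+8+6+1+7+10+0+6+10+7+6+9+0+3 = 142.

142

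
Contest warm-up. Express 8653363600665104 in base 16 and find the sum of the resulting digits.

8653363600665104 in base 16 is 1EBE303787AA10.
Digit sum: 1+14+11+14+3+0+3+7+8+7+10+10+1+0 = 89.

89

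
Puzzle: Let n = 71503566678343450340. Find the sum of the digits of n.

80

7+1+5+0+3+5+6+6+6+7+8+3+4+3+4+5+0+3+4+0 = 80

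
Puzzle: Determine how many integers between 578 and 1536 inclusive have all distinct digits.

The integers in [578, 1536] that have all distinct digits: 578, 579, 580, 581, 582, 583, …, 1534, 1536.
548 qualify.

548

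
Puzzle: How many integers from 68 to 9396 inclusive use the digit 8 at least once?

3237

The integers in [68, 9396] that use the digit 8 at least once: 68, 78, 80, 81, 82, 83, …, 9388, 9389.
3237 qualify.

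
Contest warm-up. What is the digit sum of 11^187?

920

11^187 = 550087941146439334316204497841175798328939179830838127347589379819631187574735001951394696339821000136058413795978064784728297876400245478160643333154142316600692268469821778289369943376953085971
Sum of its 195 digits: 920.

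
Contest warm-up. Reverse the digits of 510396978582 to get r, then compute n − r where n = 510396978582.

224517285567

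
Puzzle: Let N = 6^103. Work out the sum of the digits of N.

306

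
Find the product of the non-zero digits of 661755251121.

6×6×1×7×5×5×2×5×1×1×2×1 = 126000

126000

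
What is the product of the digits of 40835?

4×0×8×3×5 = 0

0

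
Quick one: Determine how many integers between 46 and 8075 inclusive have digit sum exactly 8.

160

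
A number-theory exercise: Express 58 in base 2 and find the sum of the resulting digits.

58 in base 2 is 111010.
Digit sum: 1+1+1+0+1+0 = 4.

4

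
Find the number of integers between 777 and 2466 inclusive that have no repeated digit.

The integers in [777, 2466] that have no repeated digit: 780, 781, 782, 783, 784, 785, …, 2463, 2465.
864 qualify.

864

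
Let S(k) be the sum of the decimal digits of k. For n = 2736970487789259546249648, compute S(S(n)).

6

First digit sum: 141.
1+4+1 = 6.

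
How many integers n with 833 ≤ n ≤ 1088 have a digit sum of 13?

13

The integers in [833, 1088] that have a digit sum of 13: 841, 850, 904, 913, 922, 931, …, 1075, 1084.
13 qualify.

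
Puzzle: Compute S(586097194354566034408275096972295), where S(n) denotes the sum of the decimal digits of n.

5+8+6+0+9+7+1+9+4+3+5+4+5+6+6+0+3+4+4+0+8+2+7+5+0+9+6+9+7+2+2+9+5 = 160

160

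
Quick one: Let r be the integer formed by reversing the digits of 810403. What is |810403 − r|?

506385

Reverse of 810403 is 304018.
|810403 − 304018| = 506385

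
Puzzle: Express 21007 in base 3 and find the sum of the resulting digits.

21007 in base 3 is 1001211001.
Digit sum: 1+0+0+1+2+1+1+0+0+1 = 7.

7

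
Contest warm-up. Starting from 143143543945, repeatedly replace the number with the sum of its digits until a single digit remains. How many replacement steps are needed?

3

143143543945 → 46 → 10 → 1 (3 steps)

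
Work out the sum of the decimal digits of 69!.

351

69! = 171122452428141311372468338881272839092270544893520369393648040923257279754140647424000000000000000
Sum of its 99 digits: 351.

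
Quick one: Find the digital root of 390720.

3+9+0+7+2+0 = 21
2+1 = 3

3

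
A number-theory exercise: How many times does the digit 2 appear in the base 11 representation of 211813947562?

1

211813947562 in base 11 is 819144A6928.
The digit 2 appears 1 time.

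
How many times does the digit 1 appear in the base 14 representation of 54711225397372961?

54711225397372961 in base 14 is 4CD05761C78CD7B.
The digit 1 appears 1 time.

1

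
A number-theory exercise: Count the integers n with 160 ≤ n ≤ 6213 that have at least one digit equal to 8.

1640

The integers in [160, 6213] that have at least one digit equal to 8: 168, 178, 180, 181, 182, 183, …, 6198, 6208.
1640 qualify.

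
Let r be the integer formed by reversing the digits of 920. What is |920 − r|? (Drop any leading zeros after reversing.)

891

Reverse of 920 is 29.
|920 − 29| = 891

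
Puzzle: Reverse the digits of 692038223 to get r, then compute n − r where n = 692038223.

369207927

Reverse of 692038223 is 322830296.
692038223 − 322830296 = 369207927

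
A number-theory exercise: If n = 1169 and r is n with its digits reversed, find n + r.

10780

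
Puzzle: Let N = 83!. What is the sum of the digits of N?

83! = 39455239697206586511897471180120610571436503407643446275224357528369751562996629334879591940103770870906880000000000000000000
Sum of its 125 digits: 486.

486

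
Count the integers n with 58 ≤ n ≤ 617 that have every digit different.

The integers in [58, 617] that have every digit different: 58, 59, 60, 61, 62, 63, …, 615, 617.
412 qualify.

412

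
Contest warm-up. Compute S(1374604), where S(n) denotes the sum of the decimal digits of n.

1+3+7+4+6+0+4 = 25

25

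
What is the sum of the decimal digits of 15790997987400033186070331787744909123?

171

1+5+7+9+0+9+9+7+9+8+7+4+0+0+0+3+3+1+8+6+0+7+0+3+3+1+7+8+7+7+4+4+9+0+9+1+2+3 = 171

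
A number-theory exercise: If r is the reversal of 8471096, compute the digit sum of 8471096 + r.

Reversal of 8471096 is 6901748; 8471096 + 6901748 = 15372844.
Digit sum of 15372844: 1+5+3+7+2+8+4+4 = 34.

34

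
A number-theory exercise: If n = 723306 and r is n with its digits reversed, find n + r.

Reverse of 723306 is 603327.
723306 + 603327 = 1326633

1326633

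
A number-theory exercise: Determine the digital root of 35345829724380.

9

3+5+3+4+5+8+2+9+7+2+4+3+8+0 = 63
6+3 = 9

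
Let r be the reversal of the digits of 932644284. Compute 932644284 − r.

450198045

Reverse of 932644284 is 482446239.
932644284 − 482446239 = 450198045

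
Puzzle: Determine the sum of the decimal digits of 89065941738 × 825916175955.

99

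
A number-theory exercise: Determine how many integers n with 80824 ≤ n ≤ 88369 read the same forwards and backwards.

74

The integers in [80824, 88369] that read the same forwards and backwards: 80908, 81018, 81118, 81218, 81318, 81418, …, 88188, 88288.
74 qualify.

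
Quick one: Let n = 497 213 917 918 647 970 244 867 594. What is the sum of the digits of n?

143

4+9+7+2+1+3+9+1+7+9+1+8+6+4+7+9+7+0+2+4+4+8+6+7+5+9+4 = 143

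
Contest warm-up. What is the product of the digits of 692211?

216

6×9×2×2×1×1 = 216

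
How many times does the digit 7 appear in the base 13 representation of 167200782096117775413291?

2

167200782096117775413291 in base 13 is 8A4A843AC5337990B07C0.
The digit 7 appears 2 times.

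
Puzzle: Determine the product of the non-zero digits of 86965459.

2332800

8×6×9×6×5×4×5×9 = 2332800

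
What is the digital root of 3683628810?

3+6+8+3+6+2+8+8+1+0 = 45
4+5 = 9

9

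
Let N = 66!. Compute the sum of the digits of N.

66! = 544344939077443064003729240247842752644293064388798874532860126869671081148416000000000000000
Sum of its 93 digits: 351.

351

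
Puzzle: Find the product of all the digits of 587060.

5×8×7×0×6×0 = 0

0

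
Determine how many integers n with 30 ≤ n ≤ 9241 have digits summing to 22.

The integers in [30, 9241] that have digits summing to 22: 499, 589, 598, 679, 688, 697, …, 9229, 9238.
480 qualify.

480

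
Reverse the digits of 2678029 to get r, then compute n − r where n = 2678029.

-6530733

Reverse of 2678029 is 9208762.
2678029 − 9208762 = -6530733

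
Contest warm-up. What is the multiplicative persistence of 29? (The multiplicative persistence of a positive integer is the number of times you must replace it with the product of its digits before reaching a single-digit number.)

2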